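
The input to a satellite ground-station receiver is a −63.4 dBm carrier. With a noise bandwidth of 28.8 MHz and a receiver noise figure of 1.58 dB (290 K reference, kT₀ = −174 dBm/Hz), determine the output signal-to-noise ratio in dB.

Noise floor: N = −174 + 10 log₁₀(B) + NF
10 log₁₀(2.88×10⁷) = 74.59 dB
N = −174 + 74.59 + 1.58 = −97.83 dBm
SNR = P_sig − N = −63.4 − (−97.83) = 34.43 dB → 34.4 dB

34.4 dB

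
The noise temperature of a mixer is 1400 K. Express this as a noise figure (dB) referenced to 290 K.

7.65 dB

F = 1 + T_e/T₀ = 1 + 1400/290 = 5.82759
NF = 10 log₁₀(5.82759) = 7.65 dB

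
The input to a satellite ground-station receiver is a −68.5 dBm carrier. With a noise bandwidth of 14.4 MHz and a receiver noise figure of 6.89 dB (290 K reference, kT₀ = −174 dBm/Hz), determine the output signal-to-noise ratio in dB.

Noise floor: N = −174 + 10 log₁₀(B) + NF
10 log₁₀(1.44×10⁷) = 71.58 dB
N = −174 + 71.58 + 6.89 = −95.53 dBm
SNR = P_sig − N = −68.5 − (−95.53) = 27.03 dB → 27.0 dB

27.0 dB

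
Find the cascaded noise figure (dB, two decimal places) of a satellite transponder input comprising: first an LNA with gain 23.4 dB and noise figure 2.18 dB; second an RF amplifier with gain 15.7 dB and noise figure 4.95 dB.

2.21 dB

Convert to linear (a loss of L dB is a gain of −L dB): F_i = 10^(NF_i/10), G_i = 10^(G_i,dB/10)
  Stage 1: F_1 = 10^(2.18/10) = 1.652, G_1 = 10^(23.4/10) = 218.8
  Stage 2: F_2 = 10^(4.95/10) = 3.126, G_2 = 10^(15.7/10) = 37.15
Friis cascade:
  F = 1.652 + (3.126 − 1)/218.8 = 1.662
NF = 10 log₁₀(1.662) = 2.21 dB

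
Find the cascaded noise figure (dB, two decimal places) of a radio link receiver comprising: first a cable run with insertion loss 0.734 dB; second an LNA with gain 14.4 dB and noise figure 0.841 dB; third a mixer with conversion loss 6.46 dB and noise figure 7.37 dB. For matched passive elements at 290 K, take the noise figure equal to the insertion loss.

Convert to linear (a loss of L dB is a gain of −L dB): F_i = 10^(NF_i/10), G_i = 10^(G_i,dB/10)
  Stage 1: F_1 = 10^(0.734/10) = 1.184, G_1 = 10^(−0.734/10) = 0.8445
  Stage 2: F_2 = 10^(0.841/10) = 1.214, G_2 = 10^(14.4/10) = 27.54
  Stage 3: F_3 = 10^(7.37/10) = 5.458, G_3 = 10^(−6.46/10) = 0.2259
Friis cascade:
  F = 1.184 + (1.214 − 1)/0.8445 + (5.458 − 1)/23.26 = 1.629
NF = 10 log₁₀(1.629) = 2.12 dB

2.12 dB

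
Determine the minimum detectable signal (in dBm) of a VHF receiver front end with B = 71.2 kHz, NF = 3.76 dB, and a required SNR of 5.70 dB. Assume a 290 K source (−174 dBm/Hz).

Sensitivity = −174 + 10 log₁₀(B) + NF + SNR_min
= −174 + 48.52 + 3.76 + 5.70
= −116.02 dBm → −116.0 dBm

−116.0 dBm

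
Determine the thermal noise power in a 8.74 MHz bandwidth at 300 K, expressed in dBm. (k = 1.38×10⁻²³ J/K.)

P_n = kTB = 1.38×10⁻²³ × 300 × 8.74×10⁶ = 3.62×10⁻¹⁴ W
In dBm: 10 log₁₀(3.62×10⁻¹⁴ / 10⁻³) = −104.4 dBm

−104.4 dBm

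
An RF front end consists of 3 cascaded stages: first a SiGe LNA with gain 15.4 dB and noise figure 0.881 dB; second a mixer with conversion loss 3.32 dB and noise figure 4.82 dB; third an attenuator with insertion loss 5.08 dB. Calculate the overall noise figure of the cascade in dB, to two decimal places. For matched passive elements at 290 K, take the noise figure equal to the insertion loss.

1.53 dB

Convert to linear (a loss of L dB is a gain of −L dB): F_i = 10^(NF_i/10), G_i = 10^(G_i,dB/10)
  Stage 1: F_1 = 10^(0.881/10) = 1.225, G_1 = 10^(15.4/10) = 34.67
  Stage 2: F_2 = 10^(4.82/10) = 3.034, G_2 = 10^(−3.32/10) = 0.4656
  Stage 3: F_3 = 10^(5.08/10) = 3.221, G_3 = 10^(−5.08/10) = 0.3105
Friis cascade:
  F = 1.225 + (3.034 − 1)/34.67 + (3.221 − 1)/16.14 = 1.421
NF = 10 log₁₀(1.421) = 1.53 dB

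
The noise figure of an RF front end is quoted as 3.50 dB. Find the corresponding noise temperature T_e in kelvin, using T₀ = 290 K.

F = 10^(3.50/10) = 2.23872
T_e = (F − 1)·T₀ = (2.23872 − 1) × 290 = 359 K

359 K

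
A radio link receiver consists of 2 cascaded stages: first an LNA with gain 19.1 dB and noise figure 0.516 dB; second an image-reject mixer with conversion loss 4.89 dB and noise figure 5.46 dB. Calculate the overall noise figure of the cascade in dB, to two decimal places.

Convert to linear (a loss of L dB is a gain of −L dB): F_i = 10^(NF_i/10), G_i = 10^(G_i,dB/10)
  Stage 1: F_1 = 10^(0.516/10) = 1.126, G_1 = 10^(19.1/10) = 81.28
  Stage 2: F_2 = 10^(5.46/10) = 3.516, G_2 = 10^(−4.89/10) = 0.3243
Friis cascade:
  F = 1.126 + (3.516 − 1)/81.28 = 1.157
NF = 10 log₁₀(1.157) = 0.63 dB

0.63 dB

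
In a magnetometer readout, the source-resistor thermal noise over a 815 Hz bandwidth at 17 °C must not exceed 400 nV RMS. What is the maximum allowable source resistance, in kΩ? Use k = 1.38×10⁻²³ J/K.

12.3 kΩ

T = 17 °C + 273.15 = 290.15 K
Johnson–Nyquist: V_n = √(4kTRB) ⇒ R = V_n² / (4kTB)
4kTB = 4 × 1.38×10⁻²³ × 290.15 × 8.15×10² = 1.31×10⁻¹⁷
R = (4.00×10⁻⁷)² / 1.31×10⁻¹⁷ = 1.23×10⁴ Ω = 12.3 kΩ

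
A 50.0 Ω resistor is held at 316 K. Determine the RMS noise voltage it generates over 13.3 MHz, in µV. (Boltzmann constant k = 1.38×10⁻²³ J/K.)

V_n = √(4kTRB)
4kTRB = 4 × 1.38×10⁻²³ × 316 × 5.00×10¹ × 1.33×10⁷ = 1.16×10⁻¹¹ V²
V_n = √(1.16×10⁻¹¹) = 3.41×10⁻⁶ V = 3.41 µV

3.41 µV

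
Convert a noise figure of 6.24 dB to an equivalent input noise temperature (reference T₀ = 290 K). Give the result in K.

F = 10^(6.24/10) = 4.20727
T_e = (F − 1)·T₀ = (4.20727 − 1) × 290 = 930 K

930 K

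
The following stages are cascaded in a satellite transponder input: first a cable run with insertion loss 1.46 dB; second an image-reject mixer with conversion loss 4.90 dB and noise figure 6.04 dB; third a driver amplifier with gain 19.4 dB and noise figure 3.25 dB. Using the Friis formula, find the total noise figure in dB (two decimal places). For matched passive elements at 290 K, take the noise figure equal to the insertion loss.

Convert to linear (a loss of L dB is a gain of −L dB): F_i = 10^(NF_i/10), G_i = 10^(G_i,dB/10)
  Stage 1: F_1 = 10^(1.46/10) = 1.400, G_1 = 10^(−1.46/10) = 0.7145
  Stage 2: F_2 = 10^(6.04/10) = 4.018, G_2 = 10^(−4.90/10) = 0.3236
  Stage 3: F_3 = 10^(3.25/10) = 2.113, G_3 = 10^(19.4/10) = 87.10
Friis cascade:
  F = 1.400 + (4.018 − 1)/0.7145 + (2.113 − 1)/0.2312 = 10.44
NF = 10 log₁₀(10.44) = 10.19 dB

10.19 dB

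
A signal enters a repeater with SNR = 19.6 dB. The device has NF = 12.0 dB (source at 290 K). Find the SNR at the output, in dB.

By definition F = SNR_in/SNR_out, so in dB: SNR_out = SNR_in − NF
SNR_out = 19.6 − 12.0 = 7.6 dB

7.6 dB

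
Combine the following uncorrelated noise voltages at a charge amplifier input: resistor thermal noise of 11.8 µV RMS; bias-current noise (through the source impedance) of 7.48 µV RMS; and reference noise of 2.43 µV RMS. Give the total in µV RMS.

Uncorrelated sources add in power (mean-square): V_tot = √(ΣV_i²)
V_tot = √[(1.18×10⁻⁵)² + (7.48×10⁻⁶)² + (2.43×10⁻⁶)²] = 1.42×10⁻⁵ V = 14.2 µV

14.2 µV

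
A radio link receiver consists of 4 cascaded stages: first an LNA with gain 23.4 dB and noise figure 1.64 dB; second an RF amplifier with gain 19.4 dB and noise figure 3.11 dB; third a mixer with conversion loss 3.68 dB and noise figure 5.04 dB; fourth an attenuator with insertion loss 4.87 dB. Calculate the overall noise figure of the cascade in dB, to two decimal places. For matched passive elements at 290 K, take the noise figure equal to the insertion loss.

Convert to linear (a loss of L dB is a gain of −L dB): F_i = 10^(NF_i/10), G_i = 10^(G_i,dB/10)
  Stage 1: F_1 = 10^(1.64/10) = 1.459, G_1 = 10^(23.4/10) = 218.8
  Stage 2: F_2 = 10^(3.11/10) = 2.046, G_2 = 10^(19.4/10) = 87.10
  Stage 3: F_3 = 10^(5.04/10) = 3.192, G_3 = 10^(−3.68/10) = 0.4285
  Stage 4: F_4 = 10^(4.87/10) = 3.069, G_4 = 10^(−4.87/10) = 0.3258
Friis cascade:
  F = 1.459 + (2.046 − 1)/218.8 + (3.192 − 1)/1.905×10⁴ + (3.069 − 1)/8166 = 1.464
NF = 10 log₁₀(1.464) = 1.66 dB

1.66 dB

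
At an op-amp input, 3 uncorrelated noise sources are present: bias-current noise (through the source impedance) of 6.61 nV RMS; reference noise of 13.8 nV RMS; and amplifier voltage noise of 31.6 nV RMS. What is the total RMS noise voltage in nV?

35.1 nV

Uncorrelated sources add in power (mean-square): V_tot = √(ΣV_i²)
V_tot = √[(6.61×10⁻⁹)² + (1.38×10⁻⁸)² + (3.16×10⁻⁸)²] = 3.51×10⁻⁸ V = 35.1 nV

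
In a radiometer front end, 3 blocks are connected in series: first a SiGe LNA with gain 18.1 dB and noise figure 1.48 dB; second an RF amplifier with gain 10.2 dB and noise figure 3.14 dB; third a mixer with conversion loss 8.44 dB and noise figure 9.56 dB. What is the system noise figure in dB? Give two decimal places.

Convert to linear (a loss of L dB is a gain of −L dB): F_i = 10^(NF_i/10), G_i = 10^(G_i,dB/10)
  Stage 1: F_1 = 10^(1.48/10) = 1.406, G_1 = 10^(18.1/10) = 64.57
  Stage 2: F_2 = 10^(3.14/10) = 2.061, G_2 = 10^(10.2/10) = 10.47
  Stage 3: F_3 = 10^(9.56/10) = 9.036, G_3 = 10^(−8.44/10) = 0.1432
Friis cascade:
  F = 1.406 + (2.061 − 1)/64.57 + (9.036 − 1)/676.1 = 1.434
NF = 10 log₁₀(1.434) = 1.57 dB

1.57 dB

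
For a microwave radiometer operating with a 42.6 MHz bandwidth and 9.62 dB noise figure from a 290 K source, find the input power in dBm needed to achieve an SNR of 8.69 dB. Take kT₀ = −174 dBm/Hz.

Sensitivity = −174 + 10 log₁₀(B) + NF + SNR_min
= −174 + 76.29 + 9.62 + 8.69
= −79.40 dBm → −79.4 dBm

−79.4 dBm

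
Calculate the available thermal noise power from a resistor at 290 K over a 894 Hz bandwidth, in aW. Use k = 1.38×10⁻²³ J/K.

P_n = kTB = 1.38×10⁻²³ × 290 × 8.94×10² = 3.58×10⁻¹⁸ W = 3.58 aW

3.58 aW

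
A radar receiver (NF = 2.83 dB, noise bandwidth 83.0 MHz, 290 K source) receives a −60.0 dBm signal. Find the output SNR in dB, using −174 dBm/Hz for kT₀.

Noise floor: N = −174 + 10 log₁₀(B) + NF
10 log₁₀(8.30×10⁷) = 79.19 dB
N = −174 + 79.19 + 2.83 = −91.98 dBm
SNR = P_sig − N = −60.0 − (−91.98) = 31.98 dB → 32.0 dB

32.0 dB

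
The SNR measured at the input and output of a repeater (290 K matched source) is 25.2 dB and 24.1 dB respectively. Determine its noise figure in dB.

NF (dB) = SNR_in(dB) − SNR_out(dB) when the source is at T₀
NF = 25.2 − 24.1 = 1.1 dB

1.1 dB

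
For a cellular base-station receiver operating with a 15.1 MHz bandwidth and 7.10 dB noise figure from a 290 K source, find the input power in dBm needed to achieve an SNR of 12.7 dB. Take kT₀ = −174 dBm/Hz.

Sensitivity = −174 + 10 log₁₀(B) + NF + SNR_min
= −174 + 71.79 + 7.10 + 12.7
= −82.41 dBm → −82.4 dBm

−82.4 dBm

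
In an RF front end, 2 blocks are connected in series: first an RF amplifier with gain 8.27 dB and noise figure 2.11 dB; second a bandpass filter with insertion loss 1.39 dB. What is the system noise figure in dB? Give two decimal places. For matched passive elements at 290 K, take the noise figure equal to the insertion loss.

Convert to linear (a loss of L dB is a gain of −L dB): F_i = 10^(NF_i/10), G_i = 10^(G_i,dB/10)
  Stage 1: F_1 = 10^(2.11/10) = 1.626, G_1 = 10^(8.27/10) = 6.714
  Stage 2: F_2 = 10^(1.39/10) = 1.377, G_2 = 10^(−1.39/10) = 0.7261
Friis cascade:
  F = 1.626 + (1.377 − 1)/6.714 = 1.682
NF = 10 log₁₀(1.682) = 2.26 dB

2.26 dB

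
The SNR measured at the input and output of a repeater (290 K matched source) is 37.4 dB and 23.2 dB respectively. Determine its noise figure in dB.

NF (dB) = SNR_in(dB) − SNR_out(dB) when the source is at T₀
NF = 37.4 − 23.2 = 14.2 dB

14.2 dB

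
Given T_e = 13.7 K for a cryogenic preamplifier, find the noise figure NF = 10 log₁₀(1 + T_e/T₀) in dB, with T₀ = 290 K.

F = 1 + T_e/T₀ = 1 + 13.7/290 = 1.04724
NF = 10 log₁₀(1.04724) = 0.200 dB

0.200 dB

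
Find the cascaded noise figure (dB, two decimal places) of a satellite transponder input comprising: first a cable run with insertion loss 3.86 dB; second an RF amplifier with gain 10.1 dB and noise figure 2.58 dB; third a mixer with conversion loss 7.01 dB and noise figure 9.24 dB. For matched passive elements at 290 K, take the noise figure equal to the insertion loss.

Convert to linear (a loss of L dB is a gain of −L dB): F_i = 10^(NF_i/10), G_i = 10^(G_i,dB/10)
  Stage 1: F_1 = 10^(3.86/10) = 2.432, G_1 = 10^(−3.86/10) = 0.4111
  Stage 2: F_2 = 10^(2.58/10) = 1.811, G_2 = 10^(10.1/10) = 10.23
  Stage 3: F_3 = 10^(9.24/10) = 8.395, G_3 = 10^(−7.01/10) = 0.1991
Friis cascade:
  F = 2.432 + (1.811 − 1)/0.4111 + (8.395 − 1)/4.207 = 6.163
NF = 10 log₁₀(6.163) = 7.90 dB

7.90 dB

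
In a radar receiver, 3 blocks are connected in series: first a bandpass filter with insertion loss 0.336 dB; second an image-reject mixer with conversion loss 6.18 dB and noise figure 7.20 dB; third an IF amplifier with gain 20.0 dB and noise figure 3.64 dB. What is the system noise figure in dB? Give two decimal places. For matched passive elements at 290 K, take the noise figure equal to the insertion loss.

10.63 dB

Convert to linear (a loss of L dB is a gain of −L dB): F_i = 10^(NF_i/10), G_i = 10^(G_i,dB/10)
  Stage 1: F_1 = 10^(0.336/10) = 1.080, G_1 = 10^(−0.336/10) = 0.9256
  Stage 2: F_2 = 10^(7.20/10) = 5.248, G_2 = 10^(−6.18/10) = 0.2410
  Stage 3: F_3 = 10^(3.64/10) = 2.312, G_3 = 10^(20.0/10) = 100.0
Friis cascade:
  F = 1.080 + (5.248 − 1)/0.9256 + (2.312 − 1)/0.2230 = 11.55
NF = 10 log₁₀(11.55) = 10.63 dB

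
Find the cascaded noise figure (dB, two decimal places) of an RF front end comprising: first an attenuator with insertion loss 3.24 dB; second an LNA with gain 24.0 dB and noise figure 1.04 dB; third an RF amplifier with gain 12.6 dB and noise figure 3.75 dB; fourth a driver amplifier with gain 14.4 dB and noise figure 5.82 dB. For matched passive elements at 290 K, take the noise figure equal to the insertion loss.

Convert to linear (a loss of L dB is a gain of −L dB): F_i = 10^(NF_i/10), G_i = 10^(G_i,dB/10)
  Stage 1: F_1 = 10^(3.24/10) = 2.109, G_1 = 10^(−3.24/10) = 0.4742
  Stage 2: F_2 = 10^(1.04/10) = 1.271, G_2 = 10^(24.0/10) = 251.2
  Stage 3: F_3 = 10^(3.75/10) = 2.371, G_3 = 10^(12.6/10) = 18.20
  Stage 4: F_4 = 10^(5.82/10) = 3.819, G_4 = 10^(14.4/10) = 27.54
Friis cascade:
  F = 2.109 + (1.271 − 1)/0.4742 + (2.371 − 1)/119.1 + (3.819 − 1)/2168 = 2.692
NF = 10 log₁₀(2.692) = 4.30 dB

4.30 dB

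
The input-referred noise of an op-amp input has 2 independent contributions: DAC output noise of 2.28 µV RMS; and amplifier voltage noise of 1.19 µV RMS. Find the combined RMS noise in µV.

2.57 µV

Uncorrelated sources add in power (mean-square): V_tot = √(ΣV_i²)
V_tot = √[(2.28×10⁻⁶)² + (1.19×10⁻⁶)²] = 2.57×10⁻⁶ V = 2.57 µV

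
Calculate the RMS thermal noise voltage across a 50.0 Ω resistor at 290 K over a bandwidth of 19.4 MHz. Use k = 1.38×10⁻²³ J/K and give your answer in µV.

V_n = √(4kTRB)
4kTRB = 4 × 1.38×10⁻²³ × 290 × 5.00×10¹ × 1.94×10⁷ = 1.55×10⁻¹¹ V²
V_n = √(1.55×10⁻¹¹) = 3.94×10⁻⁶ V = 3.94 µV

3.94 µV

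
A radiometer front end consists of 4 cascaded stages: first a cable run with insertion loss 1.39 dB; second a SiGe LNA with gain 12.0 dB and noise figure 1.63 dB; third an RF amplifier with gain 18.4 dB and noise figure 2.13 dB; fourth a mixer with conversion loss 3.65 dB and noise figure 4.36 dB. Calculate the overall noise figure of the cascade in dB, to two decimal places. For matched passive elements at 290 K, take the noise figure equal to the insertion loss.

3.14 dB

Convert to linear (a loss of L dB is a gain of −L dB): F_i = 10^(NF_i/10), G_i = 10^(G_i,dB/10)
  Stage 1: F_1 = 10^(1.39/10) = 1.377, G_1 = 10^(−1.39/10) = 0.7261
  Stage 2: F_2 = 10^(1.63/10) = 1.455, G_2 = 10^(12.0/10) = 15.85
  Stage 3: F_3 = 10^(2.13/10) = 1.633, G_3 = 10^(18.4/10) = 69.18
  Stage 4: F_4 = 10^(4.36/10) = 2.729, G_4 = 10^(−3.65/10) = 0.4315
Friis cascade:
  F = 1.377 + (1.455 − 1)/0.7261 + (1.633 − 1)/11.51 + (2.729 − 1)/796.2 = 2.062
NF = 10 log₁₀(2.062) = 3.14 dB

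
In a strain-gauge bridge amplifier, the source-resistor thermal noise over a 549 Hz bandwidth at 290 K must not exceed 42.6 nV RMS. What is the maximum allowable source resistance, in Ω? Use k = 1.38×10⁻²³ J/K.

206 Ω

Johnson–Nyquist: V_n = √(4kTRB) ⇒ R = V_n² / (4kTB)
4kTB = 4 × 1.38×10⁻²³ × 290 × 5.49×10² = 8.79×10⁻¹⁸
R = (4.26×10⁻⁸)² / 8.79×10⁻¹⁸ = 2.06×10² Ω = 206 Ω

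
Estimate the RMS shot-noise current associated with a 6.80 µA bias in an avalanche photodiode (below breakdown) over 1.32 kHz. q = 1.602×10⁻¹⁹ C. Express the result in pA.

53.6 pA

I_n = √(2qI·B)
2qI·B = 2 × 1.602×10⁻¹⁹ × 6.80×10⁻⁶ × 1.32×10³ = 2.88×10⁻²¹ A²
I_n = √(2.88×10⁻²¹) = 5.36×10⁻¹¹ A = 53.6 pA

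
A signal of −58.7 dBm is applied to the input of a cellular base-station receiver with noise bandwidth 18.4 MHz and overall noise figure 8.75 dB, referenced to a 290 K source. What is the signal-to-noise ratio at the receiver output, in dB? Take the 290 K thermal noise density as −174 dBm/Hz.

33.9 dB

Noise floor: N = −174 + 10 log₁₀(B) + NF
10 log₁₀(1.84×10⁷) = 72.65 dB
N = −174 + 72.65 + 8.75 = −92.60 dBm
SNR = P_sig − N = −58.7 − (−92.60) = 33.90 dB → 33.9 dB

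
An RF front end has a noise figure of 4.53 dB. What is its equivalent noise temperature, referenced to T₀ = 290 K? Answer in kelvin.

533 K

F = 10^(4.53/10) = 2.83792
T_e = (F − 1)·T₀ = (2.83792 − 1) × 290 = 533 K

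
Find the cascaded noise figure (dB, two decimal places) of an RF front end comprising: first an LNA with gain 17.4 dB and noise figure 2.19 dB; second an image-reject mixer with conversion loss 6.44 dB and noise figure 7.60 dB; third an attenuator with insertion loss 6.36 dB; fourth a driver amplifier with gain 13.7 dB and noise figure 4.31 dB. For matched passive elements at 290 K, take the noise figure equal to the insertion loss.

Convert to linear (a loss of L dB is a gain of −L dB): F_i = 10^(NF_i/10), G_i = 10^(G_i,dB/10)
  Stage 1: F_1 = 10^(2.19/10) = 1.656, G_1 = 10^(17.4/10) = 54.95
  Stage 2: F_2 = 10^(7.60/10) = 5.754, G_2 = 10^(−6.44/10) = 0.2270
  Stage 3: F_3 = 10^(6.36/10) = 4.325, G_3 = 10^(−6.36/10) = 0.2312
  Stage 4: F_4 = 10^(4.31/10) = 2.698, G_4 = 10^(13.7/10) = 23.44
Friis cascade:
  F = 1.656 + (5.754 − 1)/54.95 + (4.325 − 1)/12.47 + (2.698 − 1)/2.884 = 2.598
NF = 10 log₁₀(2.598) = 4.15 dB

4.15 dB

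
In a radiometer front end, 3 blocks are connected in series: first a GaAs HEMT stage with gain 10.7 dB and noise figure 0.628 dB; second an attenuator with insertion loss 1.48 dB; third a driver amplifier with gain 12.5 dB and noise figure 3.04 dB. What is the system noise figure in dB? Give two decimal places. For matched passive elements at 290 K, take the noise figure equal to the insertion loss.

Convert to linear (a loss of L dB is a gain of −L dB): F_i = 10^(NF_i/10), G_i = 10^(G_i,dB/10)
  Stage 1: F_1 = 10^(0.628/10) = 1.156, G_1 = 10^(10.7/10) = 11.75
  Stage 2: F_2 = 10^(1.48/10) = 1.406, G_2 = 10^(−1.48/10) = 0.7112
  Stage 3: F_3 = 10^(3.04/10) = 2.014, G_3 = 10^(12.5/10) = 17.78
Friis cascade:
  F = 1.156 + (1.406 − 1)/11.75 + (2.014 − 1)/8.356 = 1.311
NF = 10 log₁₀(1.311) = 1.18 dB

1.18 dB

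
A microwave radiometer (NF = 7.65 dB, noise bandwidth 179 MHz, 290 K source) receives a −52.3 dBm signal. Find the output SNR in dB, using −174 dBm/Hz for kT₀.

Noise floor: N = −174 + 10 log₁₀(B) + NF
10 log₁₀(1.79×10⁸) = 82.53 dB
N = −174 + 82.53 + 7.65 = −83.82 dBm
SNR = P_sig − N = −52.3 − (−83.82) = 31.52 dB → 31.5 dB

31.5 dB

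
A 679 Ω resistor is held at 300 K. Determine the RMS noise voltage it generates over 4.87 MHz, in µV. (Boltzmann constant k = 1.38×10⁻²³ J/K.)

7.40 µV

V_n = √(4kTRB)
4kTRB = 4 × 1.38×10⁻²³ × 300 × 6.79×10² × 4.87×10⁶ = 5.48×10⁻¹¹ V²
V_n = √(5.48×10⁻¹¹) = 7.40×10⁻⁶ V = 7.40 µV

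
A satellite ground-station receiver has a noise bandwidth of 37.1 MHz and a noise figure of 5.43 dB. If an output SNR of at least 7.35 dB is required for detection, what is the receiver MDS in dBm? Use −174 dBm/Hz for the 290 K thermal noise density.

Sensitivity = −174 + 10 log₁₀(B) + NF + SNR_min
= −174 + 75.69 + 5.43 + 7.35
= −85.53 dBm → −85.5 dBm

−85.5 dBm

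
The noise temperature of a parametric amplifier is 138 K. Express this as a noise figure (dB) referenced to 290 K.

1.69 dB

F = 1 + T_e/T₀ = 1 + 138/290 = 1.47586
NF = 10 log₁₀(1.47586) = 1.69 dB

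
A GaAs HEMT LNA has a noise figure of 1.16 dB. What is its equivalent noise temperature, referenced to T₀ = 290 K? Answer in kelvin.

F = 10^(1.16/10) = 1.30617
T_e = (F − 1)·T₀ = (1.30617 − 1) × 290 = 88.8 K

88.8 K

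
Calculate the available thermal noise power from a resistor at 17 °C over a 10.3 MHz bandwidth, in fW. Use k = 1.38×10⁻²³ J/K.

41.2 fW

T = 17 °C + 273.15 = 290.15 K
P_n = kTB = 1.38×10⁻²³ × 290.15 × 1.03×10⁷ = 4.12×10⁻¹⁴ W = 41.2 fW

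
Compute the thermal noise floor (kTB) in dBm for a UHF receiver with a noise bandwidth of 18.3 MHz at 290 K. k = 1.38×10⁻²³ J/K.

P_n = kTB = 1.38×10⁻²³ × 290 × 1.83×10⁷ = 7.32×10⁻¹⁴ W
In dBm: 10 log₁₀(7.32×10⁻¹⁴ / 10⁻³) = −101.4 dBm

−101.4 dBm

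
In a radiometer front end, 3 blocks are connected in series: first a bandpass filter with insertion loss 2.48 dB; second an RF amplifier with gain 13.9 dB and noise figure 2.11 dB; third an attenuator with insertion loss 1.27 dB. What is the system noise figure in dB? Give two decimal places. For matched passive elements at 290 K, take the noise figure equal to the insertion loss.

4.63 dB

Convert to linear (a loss of L dB is a gain of −L dB): F_i = 10^(NF_i/10), G_i = 10^(G_i,dB/10)
  Stage 1: F_1 = 10^(2.48/10) = 1.770, G_1 = 10^(−2.48/10) = 0.5649
  Stage 2: F_2 = 10^(2.11/10) = 1.626, G_2 = 10^(13.9/10) = 24.55
  Stage 3: F_3 = 10^(1.27/10) = 1.340, G_3 = 10^(−1.27/10) = 0.7464
Friis cascade:
  F = 1.770 + (1.626 − 1)/0.5649 + (1.340 − 1)/13.87 = 2.902
NF = 10 log₁₀(2.902) = 4.63 dB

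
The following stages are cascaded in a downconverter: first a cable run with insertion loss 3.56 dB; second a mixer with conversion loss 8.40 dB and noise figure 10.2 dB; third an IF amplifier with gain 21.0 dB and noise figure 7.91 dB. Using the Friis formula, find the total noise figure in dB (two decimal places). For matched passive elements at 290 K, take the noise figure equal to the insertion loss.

20.22 dB

Convert to linear (a loss of L dB is a gain of −L dB): F_i = 10^(NF_i/10), G_i = 10^(G_i,dB/10)
  Stage 1: F_1 = 10^(3.56/10) = 2.270, G_1 = 10^(−3.56/10) = 0.4406
  Stage 2: F_2 = 10^(10.2/10) = 10.47, G_2 = 10^(−8.40/10) = 0.1445
  Stage 3: F_3 = 10^(7.91/10) = 6.180, G_3 = 10^(21.0/10) = 125.9
Friis cascade:
  F = 2.270 + (10.47 − 1)/0.4406 + (6.180 − 1)/0.06368 = 105.1
NF = 10 log₁₀(105.1) = 20.22 dB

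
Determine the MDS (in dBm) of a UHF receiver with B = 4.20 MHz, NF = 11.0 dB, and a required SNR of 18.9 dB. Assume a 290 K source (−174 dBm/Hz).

Sensitivity = −174 + 10 log₁₀(B) + NF + SNR_min
= −174 + 66.23 + 11.0 + 18.9
= −77.87 dBm → −77.9 dBm

−77.9 dBm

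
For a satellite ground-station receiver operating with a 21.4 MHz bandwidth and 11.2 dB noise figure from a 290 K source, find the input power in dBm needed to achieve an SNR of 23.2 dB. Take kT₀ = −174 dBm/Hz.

−66.3 dBm

Sensitivity = −174 + 10 log₁₀(B) + NF + SNR_min
= −174 + 73.3 + 11.2 + 23.2
= −66.3 dBm → −66.3 dBm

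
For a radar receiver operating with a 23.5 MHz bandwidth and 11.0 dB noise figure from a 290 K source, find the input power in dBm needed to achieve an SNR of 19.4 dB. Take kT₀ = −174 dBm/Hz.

Sensitivity = −174 + 10 log₁₀(B) + NF + SNR_min
= −174 + 73.71 + 11.0 + 19.4
= −69.89 dBm → −69.9 dBm

−69.9 dBm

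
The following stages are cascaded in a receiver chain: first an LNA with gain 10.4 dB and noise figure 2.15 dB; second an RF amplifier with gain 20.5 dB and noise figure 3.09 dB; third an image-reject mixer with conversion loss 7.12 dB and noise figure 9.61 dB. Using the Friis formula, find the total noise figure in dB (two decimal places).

2.41 dB

Convert to linear (a loss of L dB is a gain of −L dB): F_i = 10^(NF_i/10), G_i = 10^(G_i,dB/10)
  Stage 1: F_1 = 10^(2.15/10) = 1.641, G_1 = 10^(10.4/10) = 10.96
  Stage 2: F_2 = 10^(3.09/10) = 2.037, G_2 = 10^(20.5/10) = 112.2
  Stage 3: F_3 = 10^(9.61/10) = 9.141, G_3 = 10^(−7.12/10) = 0.1941
Friis cascade:
  F = 1.641 + (2.037 − 1)/10.96 + (9.141 − 1)/1230 = 1.742
NF = 10 log₁₀(1.742) = 2.41 dB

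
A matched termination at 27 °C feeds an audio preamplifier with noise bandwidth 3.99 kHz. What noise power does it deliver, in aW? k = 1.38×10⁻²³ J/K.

16.5 aW

T = 27 °C + 273.15 = 300.15 K
P_n = kTB = 1.38×10⁻²³ × 300.15 × 3.99×10³ = 1.65×10⁻¹⁷ W = 16.5 aW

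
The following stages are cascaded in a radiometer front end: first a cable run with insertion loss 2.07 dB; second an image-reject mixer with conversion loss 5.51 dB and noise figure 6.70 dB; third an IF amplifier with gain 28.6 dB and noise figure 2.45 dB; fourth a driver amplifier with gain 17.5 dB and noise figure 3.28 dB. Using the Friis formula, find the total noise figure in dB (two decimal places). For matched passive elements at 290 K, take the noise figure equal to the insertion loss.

10.75 dB

Convert to linear (a loss of L dB is a gain of −L dB): F_i = 10^(NF_i/10), G_i = 10^(G_i,dB/10)
  Stage 1: F_1 = 10^(2.07/10) = 1.611, G_1 = 10^(−2.07/10) = 0.6209
  Stage 2: F_2 = 10^(6.70/10) = 4.677, G_2 = 10^(−5.51/10) = 0.2812
  Stage 3: F_3 = 10^(2.45/10) = 1.758, G_3 = 10^(28.6/10) = 724.4
  Stage 4: F_4 = 10^(3.28/10) = 2.128, G_4 = 10^(17.5/10) = 56.23
Friis cascade:
  F = 1.611 + (4.677 − 1)/0.6209 + (1.758 − 1)/0.1746 + (2.128 − 1)/126.5 = 11.88
NF = 10 log₁₀(11.88) = 10.75 dB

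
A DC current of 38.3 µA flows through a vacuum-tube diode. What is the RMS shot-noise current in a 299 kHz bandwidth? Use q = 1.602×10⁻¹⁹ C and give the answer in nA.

I_n = √(2qI·B)
2qI·B = 2 × 1.602×10⁻¹⁹ × 3.83×10⁻⁵ × 2.99×10⁵ = 3.67×10⁻¹⁸ A²
I_n = √(3.67×10⁻¹⁸) = 1.92×10⁻⁹ A = 1.92 nA

1.92 nA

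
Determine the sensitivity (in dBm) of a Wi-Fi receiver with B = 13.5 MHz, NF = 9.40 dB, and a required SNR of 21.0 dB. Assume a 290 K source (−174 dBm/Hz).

−72.3 dBm

Sensitivity = −174 + 10 log₁₀(B) + NF + SNR_min
= −174 + 71.3 + 9.40 + 21.0
= −72.30 dBm → −72.3 dBm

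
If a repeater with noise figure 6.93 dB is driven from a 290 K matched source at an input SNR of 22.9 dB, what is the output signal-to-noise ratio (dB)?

15.97 dB

By definition F = SNR_in/SNR_out, so in dB: SNR_out = SNR_in − NF
SNR_out = 22.9 − 6.93 = 15.97 dB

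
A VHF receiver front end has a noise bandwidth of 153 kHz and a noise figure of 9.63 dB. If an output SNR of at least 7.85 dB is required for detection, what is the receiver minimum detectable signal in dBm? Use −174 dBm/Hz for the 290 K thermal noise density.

Sensitivity = −174 + 10 log₁₀(B) + NF + SNR_min
= −174 + 51.85 + 9.63 + 7.85
= −104.67 dBm → −104.7 dBm

−104.7 dBm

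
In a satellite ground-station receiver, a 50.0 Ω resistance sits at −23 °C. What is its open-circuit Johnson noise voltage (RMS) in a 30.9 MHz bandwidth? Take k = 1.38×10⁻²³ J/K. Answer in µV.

4.62 µV

T = −23 °C + 273.15 = 250.15 K
V_n = √(4kTRB)
4kTRB = 4 × 1.38×10⁻²³ × 250.15 × 5.00×10¹ × 3.09×10⁷ = 2.13×10⁻¹¹ V²
V_n = √(2.13×10⁻¹¹) = 4.62×10⁻⁶ V = 4.62 µV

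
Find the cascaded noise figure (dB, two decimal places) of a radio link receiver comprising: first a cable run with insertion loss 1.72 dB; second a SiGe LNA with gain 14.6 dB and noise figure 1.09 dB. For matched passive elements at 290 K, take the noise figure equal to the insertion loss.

Convert to linear (a loss of L dB is a gain of −L dB): F_i = 10^(NF_i/10), G_i = 10^(G_i,dB/10)
  Stage 1: F_1 = 10^(1.72/10) = 1.486, G_1 = 10^(−1.72/10) = 0.6730
  Stage 2: F_2 = 10^(1.09/10) = 1.285, G_2 = 10^(14.6/10) = 28.84
Friis cascade:
  F = 1.486 + (1.285 − 1)/0.6730 = 1.910
NF = 10 log₁₀(1.910) = 2.81 dB

2.81 dB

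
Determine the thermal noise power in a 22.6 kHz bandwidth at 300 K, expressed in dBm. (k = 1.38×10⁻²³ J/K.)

P_n = kTB = 1.38×10⁻²³ × 300 × 2.26×10⁴ = 9.36×10⁻¹⁷ W
In dBm: 10 log₁₀(9.36×10⁻¹⁷ / 10⁻³) = −130.3 dBm

−130.3 dBm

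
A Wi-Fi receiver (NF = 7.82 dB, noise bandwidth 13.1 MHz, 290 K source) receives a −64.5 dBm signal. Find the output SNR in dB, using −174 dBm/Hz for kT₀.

30.5 dB

Noise floor: N = −174 + 10 log₁₀(B) + NF
10 log₁₀(1.31×10⁷) = 71.17 dB
N = −174 + 71.17 + 7.82 = −95.01 dBm
SNR = P_sig − N = −64.5 − (−95.01) = 30.51 dB → 30.5 dB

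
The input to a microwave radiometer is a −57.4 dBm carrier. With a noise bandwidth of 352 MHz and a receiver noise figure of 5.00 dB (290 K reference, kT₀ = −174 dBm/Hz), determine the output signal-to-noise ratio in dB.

26.1 dB

Noise floor: N = −174 + 10 log₁₀(B) + NF
10 log₁₀(3.52×10⁸) = 85.47 dB
N = −174 + 85.47 + 5.00 = −83.53 dBm
SNR = P_sig − N = −57.4 − (−83.53) = 26.13 dB → 26.1 dB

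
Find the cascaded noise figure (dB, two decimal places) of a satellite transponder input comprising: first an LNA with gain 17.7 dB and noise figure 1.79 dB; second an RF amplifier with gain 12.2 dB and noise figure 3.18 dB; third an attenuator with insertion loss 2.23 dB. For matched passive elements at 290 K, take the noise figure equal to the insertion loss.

Convert to linear (a loss of L dB is a gain of −L dB): F_i = 10^(NF_i/10), G_i = 10^(G_i,dB/10)
  Stage 1: F_1 = 10^(1.79/10) = 1.510, G_1 = 10^(17.7/10) = 58.88
  Stage 2: F_2 = 10^(3.18/10) = 2.080, G_2 = 10^(12.2/10) = 16.60
  Stage 3: F_3 = 10^(2.23/10) = 1.671, G_3 = 10^(−2.23/10) = 0.5984
Friis cascade:
  F = 1.510 + (2.080 − 1)/58.88 + (1.671 − 1)/977.2 = 1.529
NF = 10 log₁₀(1.529) = 1.84 dB

1.84 dB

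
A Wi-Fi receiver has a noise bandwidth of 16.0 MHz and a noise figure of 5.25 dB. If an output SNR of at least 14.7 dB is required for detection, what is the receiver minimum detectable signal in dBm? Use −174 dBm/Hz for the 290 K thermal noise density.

Sensitivity = −174 + 10 log₁₀(B) + NF + SNR_min
= −174 + 72.04 + 5.25 + 14.7
= −82.01 dBm → −82.0 dBm

−82.0 dBm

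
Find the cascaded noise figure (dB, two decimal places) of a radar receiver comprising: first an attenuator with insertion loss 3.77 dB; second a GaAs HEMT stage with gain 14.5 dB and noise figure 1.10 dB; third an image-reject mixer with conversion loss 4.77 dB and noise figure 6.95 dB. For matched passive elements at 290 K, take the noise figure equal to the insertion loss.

Convert to linear (a loss of L dB is a gain of −L dB): F_i = 10^(NF_i/10), G_i = 10^(G_i,dB/10)
  Stage 1: F_1 = 10^(3.77/10) = 2.382, G_1 = 10^(−3.77/10) = 0.4198
  Stage 2: F_2 = 10^(1.10/10) = 1.288, G_2 = 10^(14.5/10) = 28.18
  Stage 3: F_3 = 10^(6.95/10) = 4.955, G_3 = 10^(−4.77/10) = 0.3334
Friis cascade:
  F = 2.382 + (1.288 − 1)/0.4198 + (4.955 − 1)/11.83 = 3.403
NF = 10 log₁₀(3.403) = 5.32 dB

5.32 dB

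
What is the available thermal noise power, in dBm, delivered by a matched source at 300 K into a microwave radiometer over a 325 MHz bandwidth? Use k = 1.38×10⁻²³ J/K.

P_n = kTB = 1.38×10⁻²³ × 300 × 3.25×10⁸ = 1.35×10⁻¹² W
In dBm: 10 log₁₀(1.35×10⁻¹² / 10⁻³) = −88.7 dBm

−88.7 dBm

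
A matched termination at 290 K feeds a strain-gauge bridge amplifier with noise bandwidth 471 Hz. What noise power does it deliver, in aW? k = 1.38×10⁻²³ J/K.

P_n = kTB = 1.38×10⁻²³ × 290 × 4.71×10² = 1.88×10⁻¹⁸ W = 1.88 aW

1.88 aW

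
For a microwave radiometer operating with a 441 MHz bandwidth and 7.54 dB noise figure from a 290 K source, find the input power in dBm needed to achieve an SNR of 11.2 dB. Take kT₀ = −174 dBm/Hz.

Sensitivity = −174 + 10 log₁₀(B) + NF + SNR_min
= −174 + 86.44 + 7.54 + 11.2
= −68.82 dBm → −68.8 dBm

−68.8 dBm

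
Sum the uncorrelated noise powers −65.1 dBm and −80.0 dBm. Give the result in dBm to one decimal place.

−65.0 dBm

Convert to linear, add, convert back:
P₁ = 3.09×10⁻¹⁰ W, P₂ = 1.00×10⁻¹¹ W
P_tot = 3.19×10⁻¹⁰ W → 10 log₁₀(P_tot / 10⁻³) = −65.0 dBm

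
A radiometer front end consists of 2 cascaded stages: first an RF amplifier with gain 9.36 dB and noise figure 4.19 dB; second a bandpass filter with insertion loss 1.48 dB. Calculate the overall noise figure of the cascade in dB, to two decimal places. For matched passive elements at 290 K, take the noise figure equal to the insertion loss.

Convert to linear (a loss of L dB is a gain of −L dB): F_i = 10^(NF_i/10), G_i = 10^(G_i,dB/10)
  Stage 1: F_1 = 10^(4.19/10) = 2.624, G_1 = 10^(9.36/10) = 8.630
  Stage 2: F_2 = 10^(1.48/10) = 1.406, G_2 = 10^(−1.48/10) = 0.7112
Friis cascade:
  F = 2.624 + (1.406 − 1)/8.630 = 2.671
NF = 10 log₁₀(2.671) = 4.27 dB

4.27 dB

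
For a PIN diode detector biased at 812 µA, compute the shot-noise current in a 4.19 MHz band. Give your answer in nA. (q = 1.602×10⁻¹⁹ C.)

I_n = √(2qI·B)
2qI·B = 2 × 1.602×10⁻¹⁹ × 8.12×10⁻⁴ × 4.19×10⁶ = 1.09×10⁻¹⁵ A²
I_n = √(1.09×10⁻¹⁵) = 3.30×10⁻⁸ A = 33.0 nA

33.0 nA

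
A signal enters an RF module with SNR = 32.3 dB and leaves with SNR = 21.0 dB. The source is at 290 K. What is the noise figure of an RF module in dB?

11.3 dB

NF (dB) = SNR_in(dB) − SNR_out(dB) when the source is at T₀
NF = 32.3 − 21.0 = 11.3 dB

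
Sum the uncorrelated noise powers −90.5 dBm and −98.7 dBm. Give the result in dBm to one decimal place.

−89.9 dBm

Convert to linear, add, convert back:
P₁ = 8.91×10⁻¹³ W, P₂ = 1.35×10⁻¹³ W
P_tot = 1.03×10⁻¹² W → 10 log₁₀(P_tot / 10⁻³) = −89.9 dBm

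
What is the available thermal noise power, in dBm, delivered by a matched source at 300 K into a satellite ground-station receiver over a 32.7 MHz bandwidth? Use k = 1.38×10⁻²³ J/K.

P_n = kTB = 1.38×10⁻²³ × 300 × 3.27×10⁷ = 1.35×10⁻¹³ W
In dBm: 10 log₁₀(1.35×10⁻¹³ / 10⁻³) = −98.7 dBm

−98.7 dBm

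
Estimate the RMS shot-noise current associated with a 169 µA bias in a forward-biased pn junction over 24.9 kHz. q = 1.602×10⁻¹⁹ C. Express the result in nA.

1.16 nA

I_n = √(2qI·B)
2qI·B = 2 × 1.602×10⁻¹⁹ × 1.69×10⁻⁴ × 2.49×10⁴ = 1.35×10⁻¹⁸ A²
I_n = √(1.35×10⁻¹⁸) = 1.16×10⁻⁹ A = 1.16 nA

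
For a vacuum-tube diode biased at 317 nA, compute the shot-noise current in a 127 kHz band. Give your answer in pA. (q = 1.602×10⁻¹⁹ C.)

I_n = √(2qI·B)
2qI·B = 2 × 1.602×10⁻¹⁹ × 3.17×10⁻⁷ × 1.27×10⁵ = 1.29×10⁻²⁰ A²
I_n = √(1.29×10⁻²⁰) = 1.14×10⁻¹⁰ A = 114 pA

114 pA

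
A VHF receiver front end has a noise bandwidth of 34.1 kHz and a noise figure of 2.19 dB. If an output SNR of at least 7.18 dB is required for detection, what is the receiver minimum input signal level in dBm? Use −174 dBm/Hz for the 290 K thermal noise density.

Sensitivity = −174 + 10 log₁₀(B) + NF + SNR_min
= −174 + 45.33 + 2.19 + 7.18
= −119.30 dBm → −119.3 dBm

−119.3 dBm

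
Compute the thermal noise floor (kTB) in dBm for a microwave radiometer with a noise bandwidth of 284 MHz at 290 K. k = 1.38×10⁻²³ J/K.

P_n = kTB = 1.38×10⁻²³ × 290 × 2.84×10⁸ = 1.14×10⁻¹² W
In dBm: 10 log₁₀(1.14×10⁻¹² / 10⁻³) = −89.4 dBm

−89.4 dBm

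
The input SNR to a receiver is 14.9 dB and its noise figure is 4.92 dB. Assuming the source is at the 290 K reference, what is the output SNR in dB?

By definition F = SNR_in/SNR_out, so in dB: SNR_out = SNR_in − NF
SNR_out = 14.9 − 4.92 = 9.98 dB

9.98 dB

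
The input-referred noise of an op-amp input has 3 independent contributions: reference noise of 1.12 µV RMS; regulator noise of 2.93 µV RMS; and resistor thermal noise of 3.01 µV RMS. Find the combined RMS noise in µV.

Uncorrelated sources add in power (mean-square): V_tot = √(ΣV_i²)
V_tot = √[(1.12×10⁻⁶)² + (2.93×10⁻⁶)² + (3.01×10⁻⁶)²] = 4.35×10⁻⁶ V = 4.35 µV

4.35 µV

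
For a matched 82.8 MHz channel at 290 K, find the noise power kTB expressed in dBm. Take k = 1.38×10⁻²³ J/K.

P_n = kTB = 1.38×10⁻²³ × 290 × 8.28×10⁷ = 3.31×10⁻¹³ W
In dBm: 10 log₁₀(3.31×10⁻¹³ / 10⁻³) = −94.8 dBm

−94.8 dBm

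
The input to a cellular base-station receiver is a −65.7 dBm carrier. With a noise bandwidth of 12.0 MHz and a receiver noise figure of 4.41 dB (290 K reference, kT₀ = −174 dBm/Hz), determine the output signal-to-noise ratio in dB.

Noise floor: N = −174 + 10 log₁₀(B) + NF
10 log₁₀(1.20×10⁷) = 70.79 dB
N = −174 + 70.79 + 4.41 = −98.80 dBm
SNR = P_sig − N = −65.7 − (−98.80) = 33.10 dB → 33.1 dB

33.1 dB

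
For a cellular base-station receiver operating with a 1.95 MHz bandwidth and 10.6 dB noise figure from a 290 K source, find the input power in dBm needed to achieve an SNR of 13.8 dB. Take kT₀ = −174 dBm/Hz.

−86.7 dBm

Sensitivity = −174 + 10 log₁₀(B) + NF + SNR_min
= −174 + 62.9 + 10.6 + 13.8
= −86.7 dBm → −86.7 dBm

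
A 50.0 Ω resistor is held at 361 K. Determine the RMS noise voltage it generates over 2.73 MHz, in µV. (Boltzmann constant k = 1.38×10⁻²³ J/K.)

1.65 µV

V_n = √(4kTRB)
4kTRB = 4 × 1.38×10⁻²³ × 361 × 5.00×10¹ × 2.73×10⁶ = 2.72×10⁻¹² V²
V_n = √(2.72×10⁻¹²) = 1.65×10⁻⁶ V = 1.65 µV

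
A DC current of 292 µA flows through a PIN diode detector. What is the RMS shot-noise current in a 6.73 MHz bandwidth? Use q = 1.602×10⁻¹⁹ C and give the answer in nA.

25.1 nA

I_n = √(2qI·B)
2qI·B = 2 × 1.602×10⁻¹⁹ × 2.92×10⁻⁴ × 6.73×10⁶ = 6.30×10⁻¹⁶ A²
I_n = √(6.30×10⁻¹⁶) = 2.51×10⁻⁸ A = 25.1 nA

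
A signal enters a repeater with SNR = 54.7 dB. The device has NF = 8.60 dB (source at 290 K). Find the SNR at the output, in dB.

By definition F = SNR_in/SNR_out, so in dB: SNR_out = SNR_in − NF
SNR_out = 54.7 − 8.60 = 46.10 dB

46.10 dB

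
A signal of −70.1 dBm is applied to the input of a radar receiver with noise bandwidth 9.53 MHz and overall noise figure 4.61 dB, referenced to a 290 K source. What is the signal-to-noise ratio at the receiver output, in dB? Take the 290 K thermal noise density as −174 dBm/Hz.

Noise floor: N = −174 + 10 log₁₀(B) + NF
10 log₁₀(9.53×10⁶) = 69.79 dB
N = −174 + 69.79 + 4.61 = −99.60 dBm
SNR = P_sig − N = −70.1 − (−99.60) = 29.50 dB → 29.5 dB

29.5 dB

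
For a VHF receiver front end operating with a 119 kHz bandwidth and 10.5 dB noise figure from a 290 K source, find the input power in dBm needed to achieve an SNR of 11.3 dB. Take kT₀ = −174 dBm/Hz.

−101.4 dBm

Sensitivity = −174 + 10 log₁₀(B) + NF + SNR_min
= −174 + 50.76 + 10.5 + 11.3
= −101.44 dBm → −101.4 dBm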